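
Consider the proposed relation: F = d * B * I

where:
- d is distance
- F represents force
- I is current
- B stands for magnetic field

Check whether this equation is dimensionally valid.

Yes

d (distance) has dimensions [L].
F (force) has dimensions [L M T^-2].
I (current) has dimensions [I].
B (magnetic field) has dimensions [I^-1 M T^-2].

Left side: [L M T^-2]
Right side: [L M T^-2]

Both sides have the same dimensions, so the equation is dimensionally consistent.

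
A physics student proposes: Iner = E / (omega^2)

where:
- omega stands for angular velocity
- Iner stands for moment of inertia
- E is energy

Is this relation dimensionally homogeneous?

Yes

omega (angular velocity) has dimensions [T^-1].
Iner (moment of inertia) has dimensions [L^2 M].
E (energy) has dimensions [L^2 M T^-2].

Left side: [L^2 M]
Right side: [L^2 M]

Both sides have the same dimensions, so the equation is dimensionally consistent.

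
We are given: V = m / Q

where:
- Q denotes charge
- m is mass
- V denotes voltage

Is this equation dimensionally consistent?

No

Q (charge) has dimensions [I T].
m (mass) has dimensions [M].
V (voltage) has dimensions [I^-1 L^2 M T^-3].

Left side: [I^-1 L^2 M T^-3]
Right side: [I^-1 M T^-1]

The two sides have different dimensions, so the equation is NOT dimensionally consistent.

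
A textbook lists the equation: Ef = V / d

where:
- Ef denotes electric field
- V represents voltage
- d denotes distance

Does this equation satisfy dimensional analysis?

Yes

Ef (electric field) has dimensions [I^-1 L M T^-3].
V (voltage) has dimensions [I^-1 L^2 M T^-3].
d (distance) has dimensions [L].

Left side: [I^-1 L M T^-3]
Right side: [I^-1 L M T^-3]

Both sides have the same dimensions, so the equation is dimensionally consistent.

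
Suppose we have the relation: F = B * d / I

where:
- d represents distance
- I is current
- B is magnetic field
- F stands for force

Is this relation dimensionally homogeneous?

No

d (distance) has dimensions [L].
I (current) has dimensions [I].
B (magnetic field) has dimensions [I^-1 M T^-2].
F (force) has dimensions [L M T^-2].

Left side: [L M T^-2]
Right side: [I^-2 L M T^-2]

The two sides have different dimensions, so the equation is NOT dimensionally consistent.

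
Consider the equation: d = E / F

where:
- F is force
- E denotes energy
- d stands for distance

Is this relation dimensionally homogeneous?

Yes

F (force) has dimensions [L M T^-2].
E (energy) has dimensions [L^2 M T^-2].
d (distance) has dimensions [L].

Left side: [L]
Right side: [L]

Both sides have the same dimensions, so the equation is dimensionally consistent.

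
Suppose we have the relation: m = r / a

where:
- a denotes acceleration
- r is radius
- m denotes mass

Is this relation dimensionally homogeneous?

No

a (acceleration) has dimensions [L T^-2].
r (radius) has dimensions [L].
m (mass) has dimensions [M].

Left side: [M]
Right side: [T^2]

The two sides have different dimensions, so the equation is NOT dimensionally consistent.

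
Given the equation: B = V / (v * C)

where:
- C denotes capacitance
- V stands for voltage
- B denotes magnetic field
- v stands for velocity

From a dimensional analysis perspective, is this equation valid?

No

C (capacitance) has dimensions [I^2 L^-2 M^-1 T^4].
V (voltage) has dimensions [I^-1 L^2 M T^-3].
B (magnetic field) has dimensions [I^-1 M T^-2].
v (velocity) has dimensions [L T^-1].

Left side: [I^-1 M T^-2]
Right side: [I^-3 L^3 M^2 T^-6]

The two sides have different dimensions, so the equation is NOT dimensionally consistent.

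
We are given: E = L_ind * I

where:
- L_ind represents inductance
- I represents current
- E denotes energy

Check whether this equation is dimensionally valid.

No

L_ind (inductance) has dimensions [I^-2 L^2 M T^-2].
I (current) has dimensions [I].
E (energy) has dimensions [L^2 M T^-2].

Left side: [L^2 M T^-2]
Right side: [I^-1 L^2 M T^-2]

The two sides have different dimensions, so the equation is NOT dimensionally consistent.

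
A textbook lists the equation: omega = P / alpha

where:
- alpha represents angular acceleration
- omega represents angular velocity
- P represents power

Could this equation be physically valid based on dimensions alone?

No

alpha (angular acceleration) has dimensions [T^-2].
omega (angular velocity) has dimensions [T^-1].
P (power) has dimensions [L^2 M T^-3].

Left side: [T^-1]
Right side: [L^2 M T^-1]

The two sides have different dimensions, so the equation is NOT dimensionally consistent.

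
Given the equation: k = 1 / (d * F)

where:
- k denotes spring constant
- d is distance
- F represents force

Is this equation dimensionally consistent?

No

k (spring constant) has dimensions [M T^-2].
d (distance) has dimensions [L].
F (force) has dimensions [L M T^-2].

Left side: [M T^-2]
Right side: [L^-2 M^-1 T^2]

The two sides have different dimensions, so the equation is NOT dimensionally consistent.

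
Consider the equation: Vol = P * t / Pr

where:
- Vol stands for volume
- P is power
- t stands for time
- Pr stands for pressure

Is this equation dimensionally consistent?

Yes

Vol (volume) has dimensions [L^3].
P (power) has dimensions [L^2 M T^-3].
t (time) has dimensions [T].
Pr (pressure) has dimensions [L^-1 M T^-2].

Left side: [L^3]
Right side: [L^3]

Both sides have the same dimensions, so the equation is dimensionally consistent.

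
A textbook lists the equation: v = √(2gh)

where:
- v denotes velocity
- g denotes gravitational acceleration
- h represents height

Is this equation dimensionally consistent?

Yes

v (velocity) has dimensions [L T^-1].
g (gravitational acceleration) has dimensions [L T^-2].
h (height) has dimensions [L].

Left side: [L T^-1]
Right side: [L T^-1]

Both sides have the same dimensions, so the equation is dimensionally consistent.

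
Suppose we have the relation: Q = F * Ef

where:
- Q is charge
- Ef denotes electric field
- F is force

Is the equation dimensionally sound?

No

Q (charge) has dimensions [I T].
Ef (electric field) has dimensions [I^-1 L M T^-3].
F (force) has dimensions [L M T^-2].

Left side: [I T]
Right side: [I^-1 L^2 M^2 T^-5]

The two sides have different dimensions, so the equation is NOT dimensionally consistent.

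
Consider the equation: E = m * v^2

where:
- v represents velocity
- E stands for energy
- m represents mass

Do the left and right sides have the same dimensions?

Yes

v (velocity) has dimensions [L T^-1].
E (energy) has dimensions [L^2 M T^-2].
m (mass) has dimensions [M].

Left side: [L^2 M T^-2]
Right side: [L^2 M T^-2]

Both sides have the same dimensions, so the equation is dimensionally consistent.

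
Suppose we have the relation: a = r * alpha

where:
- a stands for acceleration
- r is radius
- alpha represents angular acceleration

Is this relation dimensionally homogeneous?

Yes

a (acceleration) has dimensions [L T^-2].
r (radius) has dimensions [L].
alpha (angular acceleration) has dimensions [T^-2].

Left side: [L T^-2]
Right side: [L T^-2]

Both sides have the same dimensions, so the equation is dimensionally consistent.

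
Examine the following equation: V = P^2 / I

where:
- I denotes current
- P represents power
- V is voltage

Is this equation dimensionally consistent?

No

I (current) has dimensions [I].
P (power) has dimensions [L^2 M T^-3].
V (voltage) has dimensions [I^-1 L^2 M T^-3].

Left side: [I^-1 L^2 M T^-3]
Right side: [I^-1 L^4 M^2 T^-6]

The two sides have different dimensions, so the equation is NOT dimensionally consistent.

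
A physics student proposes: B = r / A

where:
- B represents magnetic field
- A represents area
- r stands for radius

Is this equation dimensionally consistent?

No

B (magnetic field) has dimensions [I^-1 M T^-2].
A (area) has dimensions [L^2].
r (radius) has dimensions [L].

Left side: [I^-1 M T^-2]
Right side: [L^-1]

The two sides have different dimensions, so the equation is NOT dimensionally consistent.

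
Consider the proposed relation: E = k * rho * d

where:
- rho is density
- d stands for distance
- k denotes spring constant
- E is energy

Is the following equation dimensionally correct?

No

rho (density) has dimensions [L^-3 M].
d (distance) has dimensions [L].
k (spring constant) has dimensions [M T^-2].
E (energy) has dimensions [L^2 M T^-2].

Left side: [L^2 M T^-2]
Right side: [L^-2 M^2 T^-2]

The two sides have different dimensions, so the equation is NOT dimensionally consistent.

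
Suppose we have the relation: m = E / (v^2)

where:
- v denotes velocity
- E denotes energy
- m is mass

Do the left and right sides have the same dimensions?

Yes

v (velocity) has dimensions [L T^-1].
E (energy) has dimensions [L^2 M T^-2].
m (mass) has dimensions [M].

Left side: [M]
Right side: [M]

Both sides have the same dimensions, so the equation is dimensionally consistent.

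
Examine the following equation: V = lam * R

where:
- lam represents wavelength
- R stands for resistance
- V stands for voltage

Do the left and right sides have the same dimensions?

No

lam (wavelength) has dimensions [L].
R (resistance) has dimensions [I^-2 L^2 M T^-3].
V (voltage) has dimensions [I^-1 L^2 M T^-3].

Left side: [I^-1 L^2 M T^-3]
Right side: [I^-2 L^3 M T^-3]

The two sides have different dimensions, so the equation is NOT dimensionally consistent.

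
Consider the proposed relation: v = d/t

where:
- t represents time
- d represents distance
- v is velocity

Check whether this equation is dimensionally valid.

Yes

t (time) has dimensions [T].
d (distance) has dimensions [L].
v (velocity) has dimensions [L T^-1].

Left side: [L T^-1]
Right side: [L T^-1]

Both sides have the same dimensions, so the equation is dimensionally consistent.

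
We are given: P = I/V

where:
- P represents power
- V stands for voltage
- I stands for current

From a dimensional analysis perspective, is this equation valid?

No

P (power) has dimensions [L^2 M T^-3].
V (voltage) has dimensions [I^-1 L^2 M T^-3].
I (current) has dimensions [I].

Left side: [L^2 M T^-3]
Right side: [I^2 L^-2 M^-1 T^3]

The two sides have different dimensions, so the equation is NOT dimensionally consistent.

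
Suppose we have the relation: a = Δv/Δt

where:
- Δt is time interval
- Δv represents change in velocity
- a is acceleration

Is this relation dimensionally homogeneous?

Yes

Δt (time interval) has dimensions [T].
Δv (change in velocity) has dimensions [L T^-1].
a (acceleration) has dimensions [L T^-2].

Left side: [L T^-2]
Right side: [L T^-2]

Both sides have the same dimensions, so the equation is dimensionally consistent.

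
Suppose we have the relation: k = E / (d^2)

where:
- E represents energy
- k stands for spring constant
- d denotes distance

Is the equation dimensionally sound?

Yes

E (energy) has dimensions [L^2 M T^-2].
k (spring constant) has dimensions [M T^-2].
d (distance) has dimensions [L].

Left side: [M T^-2]
Right side: [M T^-2]

Both sides have the same dimensions, so the equation is dimensionally consistent.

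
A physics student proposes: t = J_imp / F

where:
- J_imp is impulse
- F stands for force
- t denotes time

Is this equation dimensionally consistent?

Yes

J_imp (impulse) has dimensions [L M T^-1].
F (force) has dimensions [L M T^-2].
t (time) has dimensions [T].

Left side: [T]
Right side: [T]

Both sides have the same dimensions, so the equation is dimensionally consistent.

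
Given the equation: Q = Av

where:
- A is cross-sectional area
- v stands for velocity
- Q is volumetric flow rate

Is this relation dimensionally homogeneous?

Yes

A (cross-sectional area) has dimensions [L^2].
v (velocity) has dimensions [L T^-1].
Q (volumetric flow rate) has dimensions [L^3 T^-1].

Left side: [L^3 T^-1]
Right side: [L^3 T^-1]

Both sides have the same dimensions, so the equation is dimensionally consistent.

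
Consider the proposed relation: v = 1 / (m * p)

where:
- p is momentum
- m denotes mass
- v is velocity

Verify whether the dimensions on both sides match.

No

p (momentum) has dimensions [L M T^-1].
m (mass) has dimensions [M].
v (velocity) has dimensions [L T^-1].

Left side: [L T^-1]
Right side: [L^-1 M^-2 T]

The two sides have different dimensions, so the equation is NOT dimensionally consistent.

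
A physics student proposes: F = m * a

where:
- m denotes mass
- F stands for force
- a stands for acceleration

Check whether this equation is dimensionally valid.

Yes

m (mass) has dimensions [M].
F (force) has dimensions [L M T^-2].
a (acceleration) has dimensions [L T^-2].

Left side: [L M T^-2]
Right side: [L M T^-2]

Both sides have the same dimensions, so the equation is dimensionally consistent.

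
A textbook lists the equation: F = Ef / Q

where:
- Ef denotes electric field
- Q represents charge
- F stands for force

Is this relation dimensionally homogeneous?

No

Ef (electric field) has dimensions [I^-1 L M T^-3].
Q (charge) has dimensions [I T].
F (force) has dimensions [L M T^-2].

Left side: [L M T^-2]
Right side: [I^-2 L M T^-4]

The two sides have different dimensions, so the equation is NOT dimensionally consistent.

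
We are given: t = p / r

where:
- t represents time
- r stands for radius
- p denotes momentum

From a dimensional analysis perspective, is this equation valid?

No

t (time) has dimensions [T].
r (radius) has dimensions [L].
p (momentum) has dimensions [L M T^-1].

Left side: [T]
Right side: [M T^-1]

The two sides have different dimensions, so the equation is NOT dimensionally consistent.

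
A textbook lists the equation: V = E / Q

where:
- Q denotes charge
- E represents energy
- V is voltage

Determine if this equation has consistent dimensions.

Yes

Q (charge) has dimensions [I T].
E (energy) has dimensions [L^2 M T^-2].
V (voltage) has dimensions [I^-1 L^2 M T^-3].

Left side: [I^-1 L^2 M T^-3]
Right side: [I^-1 L^2 M T^-3]

Both sides have the same dimensions, so the equation is dimensionally consistent.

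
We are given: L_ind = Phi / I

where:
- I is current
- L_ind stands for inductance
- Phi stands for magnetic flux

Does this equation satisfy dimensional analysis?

Yes

I (current) has dimensions [I].
L_ind (inductance) has dimensions [I^-2 L^2 M T^-2].
Phi (magnetic flux) has dimensions [I^-1 L^2 M T^-2].

Left side: [I^-2 L^2 M T^-2]
Right side: [I^-2 L^2 M T^-2]

Both sides have the same dimensions, so the equation is dimensionally consistent.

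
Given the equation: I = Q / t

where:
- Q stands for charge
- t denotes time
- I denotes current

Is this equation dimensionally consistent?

Yes

Q (charge) has dimensions [I T].
t (time) has dimensions [T].
I (current) has dimensions [I].

Left side: [I]
Right side: [I]

Both sides have the same dimensions, so the equation is dimensionally consistent.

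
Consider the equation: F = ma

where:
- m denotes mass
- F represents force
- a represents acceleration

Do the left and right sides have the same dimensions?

Yes

m (mass) has dimensions [M].
F (force) has dimensions [L M T^-2].
a (acceleration) has dimensions [L T^-2].

Left side: [L M T^-2]
Right side: [L M T^-2]

Both sides have the same dimensions, so the equation is dimensionally consistent.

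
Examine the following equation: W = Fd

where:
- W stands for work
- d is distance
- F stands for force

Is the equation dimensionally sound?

Yes

W (work) has dimensions [L^2 M T^-2].
d (distance) has dimensions [L].
F (force) has dimensions [L M T^-2].

Left side: [L^2 M T^-2]
Right side: [L^2 M T^-2]

Both sides have the same dimensions, so the equation is dimensionally consistent.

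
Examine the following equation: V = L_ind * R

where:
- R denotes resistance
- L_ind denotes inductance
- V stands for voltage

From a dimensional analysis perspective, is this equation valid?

No

R (resistance) has dimensions [I^-2 L^2 M T^-3].
L_ind (inductance) has dimensions [I^-2 L^2 M T^-2].
V (voltage) has dimensions [I^-1 L^2 M T^-3].

Left side: [I^-1 L^2 M T^-3]
Right side: [I^-4 L^4 M^2 T^-5]

The two sides have different dimensions, so the equation is NOT dimensionally consistent.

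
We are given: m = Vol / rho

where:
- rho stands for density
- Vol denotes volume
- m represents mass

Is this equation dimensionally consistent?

No

rho (density) has dimensions [L^-3 M].
Vol (volume) has dimensions [L^3].
m (mass) has dimensions [M].

Left side: [M]
Right side: [L^6 M^-1]

The two sides have different dimensions, so the equation is NOT dimensionally consistent.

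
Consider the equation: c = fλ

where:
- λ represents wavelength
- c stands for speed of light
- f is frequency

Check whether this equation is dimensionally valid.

Yes

λ (wavelength) has dimensions [L].
c (speed of light) has dimensions [L T^-1].
f (frequency) has dimensions [T^-1].

Left side: [L T^-1]
Right side: [L T^-1]

Both sides have the same dimensions, so the equation is dimensionally consistent.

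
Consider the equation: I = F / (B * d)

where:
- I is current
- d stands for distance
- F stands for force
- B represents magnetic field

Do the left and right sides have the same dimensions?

Yes

I (current) has dimensions [I].
d (distance) has dimensions [L].
F (force) has dimensions [L M T^-2].
B (magnetic field) has dimensions [I^-1 M T^-2].

Left side: [I]
Right side: [I]

Both sides have the same dimensions, so the equation is dimensionally consistent.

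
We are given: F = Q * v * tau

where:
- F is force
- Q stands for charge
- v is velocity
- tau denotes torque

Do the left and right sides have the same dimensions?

No

F (force) has dimensions [L M T^-2].
Q (charge) has dimensions [I T].
v (velocity) has dimensions [L T^-1].
tau (torque) has dimensions [L^2 M T^-2].

Left side: [L M T^-2]
Right side: [I L^3 M T^-2]

The two sides have different dimensions, so the equation is NOT dimensionally consistent.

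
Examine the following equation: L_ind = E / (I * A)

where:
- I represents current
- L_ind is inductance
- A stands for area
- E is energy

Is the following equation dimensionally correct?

No

I (current) has dimensions [I].
L_ind (inductance) has dimensions [I^-2 L^2 M T^-2].
A (area) has dimensions [L^2].
E (energy) has dimensions [L^2 M T^-2].

Left side: [I^-2 L^2 M T^-2]
Right side: [I^-1 M T^-2]

The two sides have different dimensions, so the equation is NOT dimensionally consistent.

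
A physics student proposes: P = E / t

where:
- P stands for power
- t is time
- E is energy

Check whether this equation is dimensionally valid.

Yes

P (power) has dimensions [L^2 M T^-3].
t (time) has dimensions [T].
E (energy) has dimensions [L^2 M T^-2].

Left side: [L^2 M T^-3]
Right side: [L^2 M T^-3]

Both sides have the same dimensions, so the equation is dimensionally consistent.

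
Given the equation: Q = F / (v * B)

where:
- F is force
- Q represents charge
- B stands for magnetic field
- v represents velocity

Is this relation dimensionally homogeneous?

Yes

F (force) has dimensions [L M T^-2].
Q (charge) has dimensions [I T].
B (magnetic field) has dimensions [I^-1 M T^-2].
v (velocity) has dimensions [L T^-1].

Left side: [I T]
Right side: [I T]

Both sides have the same dimensions, so the equation is dimensionally consistent.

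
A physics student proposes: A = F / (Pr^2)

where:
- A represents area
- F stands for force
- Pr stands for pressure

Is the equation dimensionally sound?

No

A (area) has dimensions [L^2].
F (force) has dimensions [L M T^-2].
Pr (pressure) has dimensions [L^-1 M T^-2].

Left side: [L^2]
Right side: [L^3 M^-1 T^2]

The two sides have different dimensions, so the equation is NOT dimensionally consistent.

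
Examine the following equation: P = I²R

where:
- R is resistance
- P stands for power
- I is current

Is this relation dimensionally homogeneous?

Yes

R (resistance) has dimensions [I^-2 L^2 M T^-3].
P (power) has dimensions [L^2 M T^-3].
I (current) has dimensions [I].

Left side: [L^2 M T^-3]
Right side: [L^2 M T^-3]

Both sides have the same dimensions, so the equation is dimensionally consistent.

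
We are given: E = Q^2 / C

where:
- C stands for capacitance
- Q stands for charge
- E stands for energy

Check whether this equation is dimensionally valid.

Yes

C (capacitance) has dimensions [I^2 L^-2 M^-1 T^4].
Q (charge) has dimensions [I T].
E (energy) has dimensions [L^2 M T^-2].

Left side: [L^2 M T^-2]
Right side: [L^2 M T^-2]

Both sides have the same dimensions, so the equation is dimensionally consistent.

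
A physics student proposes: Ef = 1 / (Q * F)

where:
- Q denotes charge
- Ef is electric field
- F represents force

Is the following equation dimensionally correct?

No

Q (charge) has dimensions [I T].
Ef (electric field) has dimensions [I^-1 L M T^-3].
F (force) has dimensions [L M T^-2].

Left side: [I^-1 L M T^-3]
Right side: [I^-1 L^-1 M^-1 T]

The two sides have different dimensions, so the equation is NOT dimensionally consistent.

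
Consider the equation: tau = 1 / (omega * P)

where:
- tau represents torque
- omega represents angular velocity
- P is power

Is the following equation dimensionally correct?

No

tau (torque) has dimensions [L^2 M T^-2].
omega (angular velocity) has dimensions [T^-1].
P (power) has dimensions [L^2 M T^-3].

Left side: [L^2 M T^-2]
Right side: [L^-2 M^-1 T^4]

The two sides have different dimensions, so the equation is NOT dimensionally consistent.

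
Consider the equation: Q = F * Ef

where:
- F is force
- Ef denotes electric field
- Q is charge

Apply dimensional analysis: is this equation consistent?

No

F (force) has dimensions [L M T^-2].
Ef (electric field) has dimensions [I^-1 L M T^-3].
Q (charge) has dimensions [I T].

Left side: [I T]
Right side: [I^-1 L^2 M^2 T^-5]

The two sides have different dimensions, so the equation is NOT dimensionally consistent.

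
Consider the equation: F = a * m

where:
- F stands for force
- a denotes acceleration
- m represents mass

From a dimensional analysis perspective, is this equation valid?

Yes

F (force) has dimensions [L M T^-2].
a (acceleration) has dimensions [L T^-2].
m (mass) has dimensions [M].

Left side: [L M T^-2]
Right side: [L M T^-2]

Both sides have the same dimensions, so the equation is dimensionally consistent.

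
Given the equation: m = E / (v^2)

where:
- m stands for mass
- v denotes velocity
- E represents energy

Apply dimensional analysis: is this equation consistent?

Yes

m (mass) has dimensions [M].
v (velocity) has dimensions [L T^-1].
E (energy) has dimensions [L^2 M T^-2].

Left side: [M]
Right side: [M]

Both sides have the same dimensions, so the equation is dimensionally consistent.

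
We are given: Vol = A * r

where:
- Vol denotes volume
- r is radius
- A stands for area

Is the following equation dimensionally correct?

Yes

Vol (volume) has dimensions [L^3].
r (radius) has dimensions [L].
A (area) has dimensions [L^2].

Left side: [L^3]
Right side: [L^3]

Both sides have the same dimensions, so the equation is dimensionally consistent.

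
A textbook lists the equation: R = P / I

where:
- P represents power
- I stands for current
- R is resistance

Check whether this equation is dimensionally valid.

No

P (power) has dimensions [L^2 M T^-3].
I (current) has dimensions [I].
R (resistance) has dimensions [I^-2 L^2 M T^-3].

Left side: [I^-2 L^2 M T^-3]
Right side: [I^-1 L^2 M T^-3]

The two sides have different dimensions, so the equation is NOT dimensionally consistent.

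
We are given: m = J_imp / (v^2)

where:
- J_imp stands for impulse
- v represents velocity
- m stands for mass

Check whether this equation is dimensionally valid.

No

J_imp (impulse) has dimensions [L M T^-1].
v (velocity) has dimensions [L T^-1].
m (mass) has dimensions [M].

Left side: [M]
Right side: [L^-1 M T]

The two sides have different dimensions, so the equation is NOT dimensionally consistent.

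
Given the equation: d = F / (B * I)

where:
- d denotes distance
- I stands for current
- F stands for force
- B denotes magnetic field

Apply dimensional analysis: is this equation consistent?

Yes

d (distance) has dimensions [L].
I (current) has dimensions [I].
F (force) has dimensions [L M T^-2].
B (magnetic field) has dimensions [I^-1 M T^-2].

Left side: [L]
Right side: [L]

Both sides have the same dimensions, so the equation is dimensionally consistent.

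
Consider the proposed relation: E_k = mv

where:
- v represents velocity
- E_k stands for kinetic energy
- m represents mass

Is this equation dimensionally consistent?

No

v (velocity) has dimensions [L T^-1].
E_k (kinetic energy) has dimensions [L^2 M T^-2].
m (mass) has dimensions [M].

Left side: [L^2 M T^-2]
Right side: [L M T^-1]

The two sides have different dimensions, so the equation is NOT dimensionally consistent.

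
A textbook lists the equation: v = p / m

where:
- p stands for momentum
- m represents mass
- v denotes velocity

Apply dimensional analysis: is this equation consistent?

Yes

p (momentum) has dimensions [L M T^-1].
m (mass) has dimensions [M].
v (velocity) has dimensions [L T^-1].

Left side: [L T^-1]
Right side: [L T^-1]

Both sides have the same dimensions, so the equation is dimensionally consistent.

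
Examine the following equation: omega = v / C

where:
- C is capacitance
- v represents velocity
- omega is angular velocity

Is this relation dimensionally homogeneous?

No

C (capacitance) has dimensions [I^2 L^-2 M^-1 T^4].
v (velocity) has dimensions [L T^-1].
omega (angular velocity) has dimensions [T^-1].

Left side: [T^-1]
Right side: [I^-2 L^3 M T^-5]

The two sides have different dimensions, so the equation is NOT dimensionally consistent.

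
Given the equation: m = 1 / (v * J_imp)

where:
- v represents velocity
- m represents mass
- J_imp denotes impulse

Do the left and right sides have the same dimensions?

No

v (velocity) has dimensions [L T^-1].
m (mass) has dimensions [M].
J_imp (impulse) has dimensions [L M T^-1].

Left side: [M]
Right side: [L^-2 M^-1 T^2]

The two sides have different dimensions, so the equation is NOT dimensionally consistent.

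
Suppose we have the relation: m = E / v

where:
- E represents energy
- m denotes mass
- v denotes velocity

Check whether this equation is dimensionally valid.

No

E (energy) has dimensions [L^2 M T^-2].
m (mass) has dimensions [M].
v (velocity) has dimensions [L T^-1].

Left side: [M]
Right side: [L M T^-1]

The two sides have different dimensions, so the equation is NOT dimensionally consistent.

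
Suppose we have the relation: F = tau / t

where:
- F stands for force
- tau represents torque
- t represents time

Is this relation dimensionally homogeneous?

No

F (force) has dimensions [L M T^-2].
tau (torque) has dimensions [L^2 M T^-2].
t (time) has dimensions [T].

Left side: [L M T^-2]
Right side: [L^2 M T^-3]

The two sides have different dimensions, so the equation is NOT dimensionally consistent.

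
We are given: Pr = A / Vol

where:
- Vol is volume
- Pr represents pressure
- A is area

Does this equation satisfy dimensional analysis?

No

Vol (volume) has dimensions [L^3].
Pr (pressure) has dimensions [L^-1 M T^-2].
A (area) has dimensions [L^2].

Left side: [L^-1 M T^-2]
Right side: [L^-1]

The two sides have different dimensions, so the equation is NOT dimensionally consistent.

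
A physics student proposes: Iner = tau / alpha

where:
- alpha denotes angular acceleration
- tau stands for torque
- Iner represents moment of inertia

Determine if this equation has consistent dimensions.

Yes

alpha (angular acceleration) has dimensions [T^-2].
tau (torque) has dimensions [L^2 M T^-2].
Iner (moment of inertia) has dimensions [L^2 M].

Left side: [L^2 M]
Right side: [L^2 M]

Both sides have the same dimensions, so the equation is dimensionally consistent.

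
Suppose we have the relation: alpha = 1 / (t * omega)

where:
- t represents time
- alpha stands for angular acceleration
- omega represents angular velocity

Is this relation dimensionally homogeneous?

No

t (time) has dimensions [T].
alpha (angular acceleration) has dimensions [T^-2].
omega (angular velocity) has dimensions [T^-1].

Left side: [T^-2]
Right side: [dimensionless]

The two sides have different dimensions, so the equation is NOT dimensionally consistent.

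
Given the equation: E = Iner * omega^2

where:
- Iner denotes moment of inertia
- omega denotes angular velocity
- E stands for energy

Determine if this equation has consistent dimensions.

Yes

Iner (moment of inertia) has dimensions [L^2 M].
omega (angular velocity) has dimensions [T^-1].
E (energy) has dimensions [L^2 M T^-2].

Left side: [L^2 M T^-2]
Right side: [L^2 M T^-2]

Both sides have the same dimensions, so the equation is dimensionally consistent.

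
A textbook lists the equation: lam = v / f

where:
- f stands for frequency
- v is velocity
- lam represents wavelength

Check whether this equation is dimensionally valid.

Yes

f (frequency) has dimensions [T^-1].
v (velocity) has dimensions [L T^-1].
lam (wavelength) has dimensions [L].

Left side: [L]
Right side: [L]

Both sides have the same dimensions, so the equation is dimensionally consistent.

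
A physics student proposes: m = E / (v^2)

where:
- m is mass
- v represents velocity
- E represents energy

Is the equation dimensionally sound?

Yes

m (mass) has dimensions [M].
v (velocity) has dimensions [L T^-1].
E (energy) has dimensions [L^2 M T^-2].

Left side: [M]
Right side: [M]

Both sides have the same dimensions, so the equation is dimensionally consistent.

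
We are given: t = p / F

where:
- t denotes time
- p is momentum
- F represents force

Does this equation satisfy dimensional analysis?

Yes

t (time) has dimensions [T].
p (momentum) has dimensions [L M T^-1].
F (force) has dimensions [L M T^-2].

Left side: [T]
Right side: [T]

Both sides have the same dimensions, so the equation is dimensionally consistent.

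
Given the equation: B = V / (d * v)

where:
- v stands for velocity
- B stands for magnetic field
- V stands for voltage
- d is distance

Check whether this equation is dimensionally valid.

Yes

v (velocity) has dimensions [L T^-1].
B (magnetic field) has dimensions [I^-1 M T^-2].
V (voltage) has dimensions [I^-1 L^2 M T^-3].
d (distance) has dimensions [L].

Left side: [I^-1 M T^-2]
Right side: [I^-1 M T^-2]

Both sides have the same dimensions, so the equation is dimensionally consistent.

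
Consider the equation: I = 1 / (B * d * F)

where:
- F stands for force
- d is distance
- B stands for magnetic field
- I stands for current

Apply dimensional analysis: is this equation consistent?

No

F (force) has dimensions [L M T^-2].
d (distance) has dimensions [L].
B (magnetic field) has dimensions [I^-1 M T^-2].
I (current) has dimensions [I].

Left side: [I]
Right side: [I L^-2 M^-2 T^4]

The two sides have different dimensions, so the equation is NOT dimensionally consistent.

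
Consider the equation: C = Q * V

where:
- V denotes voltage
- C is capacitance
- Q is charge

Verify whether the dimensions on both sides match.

No

V (voltage) has dimensions [I^-1 L^2 M T^-3].
C (capacitance) has dimensions [I^2 L^-2 M^-1 T^4].
Q (charge) has dimensions [I T].

Left side: [I^2 L^-2 M^-1 T^4]
Right side: [L^2 M T^-2]

The two sides have different dimensions, so the equation is NOT dimensionally consistent.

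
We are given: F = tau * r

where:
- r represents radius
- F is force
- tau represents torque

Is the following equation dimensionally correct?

No

r (radius) has dimensions [L].
F (force) has dimensions [L M T^-2].
tau (torque) has dimensions [L^2 M T^-2].

Left side: [L M T^-2]
Right side: [L^3 M T^-2]

The two sides have different dimensions, so the equation is NOT dimensionally consistent.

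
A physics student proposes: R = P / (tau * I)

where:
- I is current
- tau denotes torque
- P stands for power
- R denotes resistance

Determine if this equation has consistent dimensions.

No

I (current) has dimensions [I].
tau (torque) has dimensions [L^2 M T^-2].
P (power) has dimensions [L^2 M T^-3].
R (resistance) has dimensions [I^-2 L^2 M T^-3].

Left side: [I^-2 L^2 M T^-3]
Right side: [I^-1 T^-1]

The two sides have different dimensions, so the equation is NOT dimensionally consistent.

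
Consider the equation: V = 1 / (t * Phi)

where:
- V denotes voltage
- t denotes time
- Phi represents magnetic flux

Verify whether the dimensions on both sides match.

No

V (voltage) has dimensions [I^-1 L^2 M T^-3].
t (time) has dimensions [T].
Phi (magnetic flux) has dimensions [I^-1 L^2 M T^-2].

Left side: [I^-1 L^2 M T^-3]
Right side: [I L^-2 M^-1 T]

The two sides have different dimensions, so the equation is NOT dimensionally consistent.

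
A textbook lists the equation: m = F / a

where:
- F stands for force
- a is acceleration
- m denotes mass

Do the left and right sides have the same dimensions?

Yes

F (force) has dimensions [L M T^-2].
a (acceleration) has dimensions [L T^-2].
m (mass) has dimensions [M].

Left side: [M]
Right side: [M]

Both sides have the same dimensions, so the equation is dimensionally consistent.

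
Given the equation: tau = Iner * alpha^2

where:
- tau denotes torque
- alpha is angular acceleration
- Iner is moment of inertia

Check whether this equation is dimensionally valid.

No

tau (torque) has dimensions [L^2 M T^-2].
alpha (angular acceleration) has dimensions [T^-2].
Iner (moment of inertia) has dimensions [L^2 M].

Left side: [L^2 M T^-2]
Right side: [L^2 M T^-4]

The two sides have different dimensions, so the equation is NOT dimensionally consistent.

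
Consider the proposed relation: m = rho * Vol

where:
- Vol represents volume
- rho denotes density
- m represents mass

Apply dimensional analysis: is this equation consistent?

Yes

Vol (volume) has dimensions [L^3].
rho (density) has dimensions [L^-3 M].
m (mass) has dimensions [M].

Left side: [M]
Right side: [M]

Both sides have the same dimensions, so the equation is dimensionally consistent.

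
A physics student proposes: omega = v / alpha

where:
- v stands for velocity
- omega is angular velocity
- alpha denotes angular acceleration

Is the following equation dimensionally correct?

No

v (velocity) has dimensions [L T^-1].
omega (angular velocity) has dimensions [T^-1].
alpha (angular acceleration) has dimensions [T^-2].

Left side: [T^-1]
Right side: [L T]

The two sides have different dimensions, so the equation is NOT dimensionally consistent.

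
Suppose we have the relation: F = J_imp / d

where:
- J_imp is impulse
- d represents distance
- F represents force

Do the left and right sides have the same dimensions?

No

J_imp (impulse) has dimensions [L M T^-1].
d (distance) has dimensions [L].
F (force) has dimensions [L M T^-2].

Left side: [L M T^-2]
Right side: [M T^-1]

The two sides have different dimensions, so the equation is NOT dimensionally consistent.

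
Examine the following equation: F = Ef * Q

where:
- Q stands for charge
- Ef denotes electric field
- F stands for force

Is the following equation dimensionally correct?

Yes

Q (charge) has dimensions [I T].
Ef (electric field) has dimensions [I^-1 L M T^-3].
F (force) has dimensions [L M T^-2].

Left side: [L M T^-2]
Right side: [L M T^-2]

Both sides have the same dimensions, so the equation is dimensionally consistent.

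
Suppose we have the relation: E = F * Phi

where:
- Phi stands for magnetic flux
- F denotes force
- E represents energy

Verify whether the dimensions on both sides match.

No

Phi (magnetic flux) has dimensions [I^-1 L^2 M T^-2].
F (force) has dimensions [L M T^-2].
E (energy) has dimensions [L^2 M T^-2].

Left side: [L^2 M T^-2]
Right side: [I^-1 L^3 M^2 T^-4]

The two sides have different dimensions, so the equation is NOT dimensionally consistent.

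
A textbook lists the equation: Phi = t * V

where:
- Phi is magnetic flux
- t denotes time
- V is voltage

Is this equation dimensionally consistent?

Yes

Phi (magnetic flux) has dimensions [I^-1 L^2 M T^-2].
t (time) has dimensions [T].
V (voltage) has dimensions [I^-1 L^2 M T^-3].

Left side: [I^-1 L^2 M T^-2]
Right side: [I^-1 L^2 M T^-2]

Both sides have the same dimensions, so the equation is dimensionally consistent.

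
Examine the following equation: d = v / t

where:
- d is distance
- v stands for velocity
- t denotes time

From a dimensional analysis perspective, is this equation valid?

No

d (distance) has dimensions [L].
v (velocity) has dimensions [L T^-1].
t (time) has dimensions [T].

Left side: [L]
Right side: [L T^-2]

The two sides have different dimensions, so the equation is NOT dimensionally consistent.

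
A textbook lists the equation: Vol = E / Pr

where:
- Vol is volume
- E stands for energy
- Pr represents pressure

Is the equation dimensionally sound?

Yes

Vol (volume) has dimensions [L^3].
E (energy) has dimensions [L^2 M T^-2].
Pr (pressure) has dimensions [L^-1 M T^-2].

Left side: [L^3]
Right side: [L^3]

Both sides have the same dimensions, so the equation is dimensionally consistent.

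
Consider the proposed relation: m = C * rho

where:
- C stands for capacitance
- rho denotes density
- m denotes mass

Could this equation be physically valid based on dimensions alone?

No

C (capacitance) has dimensions [I^2 L^-2 M^-1 T^4].
rho (density) has dimensions [L^-3 M].
m (mass) has dimensions [M].

Left side: [M]
Right side: [I^2 L^-5 T^4]

The two sides have different dimensions, so the equation is NOT dimensionally consistent.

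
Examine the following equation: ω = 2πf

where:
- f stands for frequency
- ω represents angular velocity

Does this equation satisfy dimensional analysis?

Yes

f (frequency) has dimensions [T^-1].
ω (angular velocity) has dimensions [T^-1].

Left side: [T^-1]
Right side: [T^-1]

Both sides have the same dimensions, so the equation is dimensionally consistent.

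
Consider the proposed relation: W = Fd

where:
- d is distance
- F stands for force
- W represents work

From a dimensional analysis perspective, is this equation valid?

Yes

d (distance) has dimensions [L].
F (force) has dimensions [L M T^-2].
W (work) has dimensions [L^2 M T^-2].

Left side: [L^2 M T^-2]
Right side: [L^2 M T^-2]

Both sides have the same dimensions, so the equation is dimensionally consistent.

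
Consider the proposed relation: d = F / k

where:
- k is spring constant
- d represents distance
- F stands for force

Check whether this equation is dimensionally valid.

Yes

k (spring constant) has dimensions [M T^-2].
d (distance) has dimensions [L].
F (force) has dimensions [L M T^-2].

Left side: [L]
Right side: [L]

Both sides have the same dimensions, so the equation is dimensionally consistent.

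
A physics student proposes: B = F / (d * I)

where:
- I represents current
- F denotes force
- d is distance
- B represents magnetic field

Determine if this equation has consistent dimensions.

Yes

I (current) has dimensions [I].
F (force) has dimensions [L M T^-2].
d (distance) has dimensions [L].
B (magnetic field) has dimensions [I^-1 M T^-2].

Left side: [I^-1 M T^-2]
Right side: [I^-1 M T^-2]

Both sides have the same dimensions, so the equation is dimensionally consistent.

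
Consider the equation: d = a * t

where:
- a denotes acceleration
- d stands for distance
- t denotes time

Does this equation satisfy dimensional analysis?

No

a (acceleration) has dimensions [L T^-2].
d (distance) has dimensions [L].
t (time) has dimensions [T].

Left side: [L]
Right side: [L T^-1]

The two sides have different dimensions, so the equation is NOT dimensionally consistent.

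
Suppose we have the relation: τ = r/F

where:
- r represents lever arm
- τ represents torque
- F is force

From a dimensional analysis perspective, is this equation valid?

No

r (lever arm) has dimensions [L].
τ (torque) has dimensions [L^2 M T^-2].
F (force) has dimensions [L M T^-2].

Left side: [L^2 M T^-2]
Right side: [M^-1 T^2]

The two sides have different dimensions, so the equation is NOT dimensionally consistent.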